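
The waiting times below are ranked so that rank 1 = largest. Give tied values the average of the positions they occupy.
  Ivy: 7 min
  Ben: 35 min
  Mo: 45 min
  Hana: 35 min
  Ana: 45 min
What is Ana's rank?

1.5

Sorted (descending): 45, 45, 35, 35, 7
The 2 values of 45 occupy positions 1–2 → average rank (1+2)/2 = 1.5.
The 2 values of 35 occupy positions 3–4 → average rank (3+4)/2 = 3.5.
Ana has value 45 min → rank 1.5.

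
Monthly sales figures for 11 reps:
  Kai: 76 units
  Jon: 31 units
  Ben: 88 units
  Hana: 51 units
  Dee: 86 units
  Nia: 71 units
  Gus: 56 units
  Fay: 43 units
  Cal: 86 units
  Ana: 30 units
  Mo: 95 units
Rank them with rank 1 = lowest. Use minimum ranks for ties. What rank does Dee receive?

8

Sorted (ascending): 30, 31, 43, 51, 56, 71, 76, 86, 86, 88, 95
The 2 values of 86 occupy positions 8–9 → each gets rank 8.
Dee has value 86 units → rank 8.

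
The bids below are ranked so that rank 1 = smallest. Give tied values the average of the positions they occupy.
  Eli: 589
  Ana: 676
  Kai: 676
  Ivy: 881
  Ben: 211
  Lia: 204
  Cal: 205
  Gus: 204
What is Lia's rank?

1.5

Sorted (ascending): 204, 204, 205, 211, 589, 676, 676, 881
The 2 values of 204 occupy positions 1–2 → average rank (1+2)/2 = 1.5.
The 2 values of 676 occupy positions 6–7 → average rank (6+7)/2 = 6.5.
Lia has value 204 → rank 1.5.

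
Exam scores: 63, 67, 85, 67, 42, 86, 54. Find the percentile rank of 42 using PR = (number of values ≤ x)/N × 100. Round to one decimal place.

N = 7.
Strictly below 42: 0. Equal to 42: 1.
PR = 1/7 × 100 = 14.3

14.3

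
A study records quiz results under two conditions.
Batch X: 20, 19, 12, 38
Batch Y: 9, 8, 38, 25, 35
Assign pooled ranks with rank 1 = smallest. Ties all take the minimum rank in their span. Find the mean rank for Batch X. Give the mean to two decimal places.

Sorted (ascending): 8, 9, 12, 19, 20, 25, 35, 38, 38
The 2 values of 38 occupy positions 8–9 → each gets rank 8.
Batch X values → pooled ranks: 20→5, 19→4, 12→3, 38→8
Mean rank = (5 + 4 + 3 + 8) / 4 = 5.00

5.00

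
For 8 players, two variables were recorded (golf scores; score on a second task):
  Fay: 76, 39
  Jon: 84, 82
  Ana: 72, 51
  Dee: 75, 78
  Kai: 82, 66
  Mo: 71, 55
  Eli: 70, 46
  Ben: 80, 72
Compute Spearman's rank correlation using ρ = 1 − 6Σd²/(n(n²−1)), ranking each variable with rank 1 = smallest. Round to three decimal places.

Ranks of variable 1: 5, 8, 3, 4, 7, 2, 1, 6
Ranks of variable 2: 1, 8, 3, 7, 5, 4, 2, 6
d = r₁ − r₂: 4, 0, 0, -3, 2, -2, -1, 0
d²: 16, 0, 0, 9, 4, 4, 1, 0; Σd² = 34
ρ = 1 − 6·34/(8·63) = 1 − 204/504 = 0.595

0.595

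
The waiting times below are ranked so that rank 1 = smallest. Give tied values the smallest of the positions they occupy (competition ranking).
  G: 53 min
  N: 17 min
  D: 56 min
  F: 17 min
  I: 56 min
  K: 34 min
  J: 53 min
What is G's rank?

4

Sorted (ascending): 17, 17, 34, 53, 53, 56, 56
The 2 values of 17 occupy positions 1–2 → each gets rank 1.
The 2 values of 53 occupy positions 4–5 → each gets rank 4.
The 2 values of 56 occupy positions 6–7 → each gets rank 6.
G has value 53 min → rank 4.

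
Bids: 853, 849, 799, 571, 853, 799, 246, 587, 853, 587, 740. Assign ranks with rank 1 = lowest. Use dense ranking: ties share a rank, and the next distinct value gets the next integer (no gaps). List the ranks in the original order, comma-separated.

7, 6, 5, 2, 7, 5, 1, 3, 7, 3, 4

Sorted (ascending): 246, 571, 587, 587, 740, 799, 799, 849, 853, 853, 853
The 2 values of 587 share dense rank 3.
The 2 values of 799 share dense rank 5.
The 3 values of 853 share dense rank 7.
Remaining distinct values take the next consecutive integers.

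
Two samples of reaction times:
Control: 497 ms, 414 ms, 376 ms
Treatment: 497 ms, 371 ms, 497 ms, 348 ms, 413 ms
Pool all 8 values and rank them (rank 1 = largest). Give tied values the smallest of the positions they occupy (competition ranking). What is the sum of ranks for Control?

Sorted (descending): 497, 497, 497, 414, 413, 376, 371, 348
The 3 values of 497 occupy positions 1–3 → each gets rank 1.
Control values → pooled ranks: 497→1, 414→4, 376→6
Rank sum = 1 + 4 + 6 = 11

11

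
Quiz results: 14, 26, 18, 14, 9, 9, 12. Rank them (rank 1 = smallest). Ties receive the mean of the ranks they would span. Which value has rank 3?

Sorted (ascending): 9, 9, 12, 14, 14, 18, 26
The 2 values of 9 occupy positions 1–2 → average rank (1+2)/2 = 1.5.
The 2 values of 14 occupy positions 4–5 → average rank (4+5)/2 = 4.5.
Rank 3 → value 12.

12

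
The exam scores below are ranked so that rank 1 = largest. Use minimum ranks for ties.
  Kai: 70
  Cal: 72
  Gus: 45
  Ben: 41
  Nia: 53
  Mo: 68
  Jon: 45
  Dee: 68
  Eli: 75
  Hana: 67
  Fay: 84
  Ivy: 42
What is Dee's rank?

Sorted (descending): 84, 75, 72, 70, 68, 68, 67, 53, 45, 45, 42, 41
The 2 values of 68 occupy positions 5–6 → each gets rank 5.
The 2 values of 45 occupy positions 9–10 → each gets rank 9.
Dee has value 68 → rank 5.

5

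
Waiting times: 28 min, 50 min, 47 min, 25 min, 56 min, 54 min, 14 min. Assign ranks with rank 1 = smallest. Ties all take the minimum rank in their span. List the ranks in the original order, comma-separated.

3, 5, 4, 2, 7, 6, 1

Sorted (ascending): 14, 25, 28, 47, 50, 54, 56
No ties — each value takes its position as its rank.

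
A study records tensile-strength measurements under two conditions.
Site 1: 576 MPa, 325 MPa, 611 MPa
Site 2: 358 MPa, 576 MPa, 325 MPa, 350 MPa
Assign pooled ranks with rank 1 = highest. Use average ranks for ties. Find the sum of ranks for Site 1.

10

Sorted (descending): 611, 576, 576, 358, 350, 325, 325
The 2 values of 576 occupy positions 2–3 → average rank (2+3)/2 = 2.5.
The 2 values of 325 occupy positions 6–7 → average rank (6+7)/2 = 6.5.
Site 1 values → pooled ranks: 576→2.5, 325→6.5, 611→1
Rank sum = 2.5 + 6.5 + 1 = 10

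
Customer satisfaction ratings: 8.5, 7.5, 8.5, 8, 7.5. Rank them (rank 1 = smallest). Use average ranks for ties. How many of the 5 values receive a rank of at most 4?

Sorted (ascending): 7.5, 7.5, 8, 8.5, 8.5
The 2 values of 7.5 occupy positions 1–2 → average rank (1+2)/2 = 1.5.
The 2 values of 8.5 occupy positions 4–5 → average rank (4+5)/2 = 4.5.
Ranks ≤ 4: {1.5, 1.5, 3} → 3 values.

3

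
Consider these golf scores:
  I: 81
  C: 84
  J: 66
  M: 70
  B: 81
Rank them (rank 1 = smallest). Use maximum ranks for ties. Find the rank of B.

4

Sorted (ascending): 66, 70, 81, 81, 84
The 2 values of 81 occupy positions 3–4 → each gets rank 4.
B has value 81 → rank 4.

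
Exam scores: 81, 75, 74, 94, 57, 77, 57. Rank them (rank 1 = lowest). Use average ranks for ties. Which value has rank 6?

Sorted (ascending): 57, 57, 74, 75, 77, 81, 94
The 2 values of 57 occupy positions 1–2 → average rank (1+2)/2 = 1.5.
Rank 6 → value 81.

81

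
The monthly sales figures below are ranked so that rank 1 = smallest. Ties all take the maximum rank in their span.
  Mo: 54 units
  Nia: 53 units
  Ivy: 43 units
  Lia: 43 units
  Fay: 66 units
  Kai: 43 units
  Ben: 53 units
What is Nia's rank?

Sorted (ascending): 43, 43, 43, 53, 53, 54, 66
The 3 values of 43 occupy positions 1–3 → each gets rank 3.
The 2 values of 53 occupy positions 4–5 → each gets rank 5.
Nia has value 53 units → rank 5.

5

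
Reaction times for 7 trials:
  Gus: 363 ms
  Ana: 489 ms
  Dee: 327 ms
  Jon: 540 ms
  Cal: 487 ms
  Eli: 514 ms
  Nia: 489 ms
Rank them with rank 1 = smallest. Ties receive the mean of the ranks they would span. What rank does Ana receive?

4.5

Sorted (ascending): 327, 363, 487, 489, 489, 514, 540
The 2 values of 489 occupy positions 4–5 → average rank (4+5)/2 = 4.5.
Ana has value 489 ms → rank 4.5.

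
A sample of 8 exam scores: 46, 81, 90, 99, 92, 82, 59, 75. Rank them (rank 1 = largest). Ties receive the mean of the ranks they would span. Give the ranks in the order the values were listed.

Sorted (descending): 99, 92, 90, 82, 81, 75, 59, 46
No ties — each value takes its position as its rank.

8, 5, 3, 1, 2, 4, 7, 6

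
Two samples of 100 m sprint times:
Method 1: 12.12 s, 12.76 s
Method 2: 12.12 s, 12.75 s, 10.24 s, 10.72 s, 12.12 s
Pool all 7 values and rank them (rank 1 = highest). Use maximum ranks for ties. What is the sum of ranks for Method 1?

6

Sorted (descending): 12.76, 12.75, 12.12, 12.12, 12.12, 10.72, 10.24
The 3 values of 12.12 occupy positions 3–5 → each gets rank 5.
Method 1 values → pooled ranks: 12.12→5, 12.76→1
Rank sum = 5 + 1 = 6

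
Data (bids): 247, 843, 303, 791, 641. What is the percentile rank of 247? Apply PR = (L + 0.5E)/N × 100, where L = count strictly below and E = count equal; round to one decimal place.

N = 5.
Strictly below 247: 0. Equal to 247: 1.
PR = (0 + 0.5·1)/5 × 100 = 10.0

10.0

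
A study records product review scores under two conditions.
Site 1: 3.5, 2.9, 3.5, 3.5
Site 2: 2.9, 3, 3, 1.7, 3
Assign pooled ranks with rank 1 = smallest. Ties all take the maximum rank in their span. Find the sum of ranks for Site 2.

22

Sorted (ascending): 1.7, 2.9, 2.9, 3, 3, 3, 3.5, 3.5, 3.5
The 2 values of 2.9 occupy positions 2–3 → each gets rank 3.
The 3 values of 3 occupy positions 4–6 → each gets rank 6.
The 3 values of 3.5 occupy positions 7–9 → each gets rank 9.
Site 2 values → pooled ranks: 2.9→3, 3→6, 3→6, 1.7→1, 3→6
Rank sum = 3 + 6 + 6 + 1 + 6 = 22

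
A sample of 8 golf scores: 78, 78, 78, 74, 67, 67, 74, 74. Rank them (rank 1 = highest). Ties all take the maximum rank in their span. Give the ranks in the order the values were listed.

Sorted (descending): 78, 78, 78, 74, 74, 74, 67, 67
The 3 values of 78 occupy positions 1–3 → each gets rank 3.
The 3 values of 74 occupy positions 4–6 → each gets rank 6.
The 2 values of 67 occupy positions 7–8 → each gets rank 8.

3, 3, 3, 6, 8, 8, 6, 6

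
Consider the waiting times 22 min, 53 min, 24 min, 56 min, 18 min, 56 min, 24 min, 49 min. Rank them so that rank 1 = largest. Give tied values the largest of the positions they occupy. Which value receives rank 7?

22

Sorted (descending): 56, 56, 53, 49, 24, 24, 22, 18
The 2 values of 56 occupy positions 1–2 → each gets rank 2.
The 2 values of 24 occupy positions 5–6 → each gets rank 6.
Rank 7 → value 22.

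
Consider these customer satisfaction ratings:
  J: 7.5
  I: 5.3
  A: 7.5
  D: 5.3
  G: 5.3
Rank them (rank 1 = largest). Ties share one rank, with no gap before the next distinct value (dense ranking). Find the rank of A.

1

Sorted (descending): 7.5, 7.5, 5.3, 5.3, 5.3
The 2 values of 7.5 share dense rank 1.
The 3 values of 5.3 share dense rank 2.
A has value 7.5 → rank 1.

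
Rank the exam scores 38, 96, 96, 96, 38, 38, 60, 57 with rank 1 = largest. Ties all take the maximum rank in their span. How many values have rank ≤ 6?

Sorted (descending): 96, 96, 96, 60, 57, 38, 38, 38
The 3 values of 96 occupy positions 1–3 → each gets rank 3.
The 3 values of 38 occupy positions 6–8 → each gets rank 8.
Ranks ≤ 6: {3, 3, 3, 4, 5} → 5 values.

5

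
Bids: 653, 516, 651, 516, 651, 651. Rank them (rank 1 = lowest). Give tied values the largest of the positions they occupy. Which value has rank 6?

Sorted (ascending): 516, 516, 651, 651, 651, 653
The 2 values of 516 occupy positions 1–2 → each gets rank 2.
The 3 values of 651 occupy positions 3–5 → each gets rank 5.
Rank 6 → value 653.

653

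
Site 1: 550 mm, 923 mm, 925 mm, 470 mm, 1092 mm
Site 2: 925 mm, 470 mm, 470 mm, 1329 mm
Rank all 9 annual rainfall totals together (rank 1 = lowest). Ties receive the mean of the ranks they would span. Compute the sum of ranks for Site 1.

Sorted (ascending): 470, 470, 470, 550, 923, 925, 925, 1092, 1329
The 3 values of 470 occupy positions 1–3 → average rank 2.
The 2 values of 925 occupy positions 6–7 → average rank (6+7)/2 = 6.5.
Site 1 values → pooled ranks: 550→4, 923→5, 925→6.5, 470→2, 1092→8
Rank sum = 4 + 5 + 6.5 + 2 + 8 = 25.5

25.5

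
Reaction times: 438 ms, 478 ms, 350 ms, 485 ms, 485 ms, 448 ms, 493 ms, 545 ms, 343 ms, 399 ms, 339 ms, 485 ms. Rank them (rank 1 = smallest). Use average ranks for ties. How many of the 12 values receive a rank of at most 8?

Sorted (ascending): 339, 343, 350, 399, 438, 448, 478, 485, 485, 485, 493, 545
The 3 values of 485 occupy positions 8–10 → average rank 9.
Ranks ≤ 8: {1, 2, 3, 4, 5, 6, 7} → 7 values.

7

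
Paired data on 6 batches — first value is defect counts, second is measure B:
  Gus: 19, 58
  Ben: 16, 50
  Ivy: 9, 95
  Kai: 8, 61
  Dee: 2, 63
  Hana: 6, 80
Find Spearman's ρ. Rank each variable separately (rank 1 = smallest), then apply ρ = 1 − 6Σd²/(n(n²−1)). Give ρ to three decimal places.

Ranks of variable 1: 6, 5, 4, 3, 1, 2
Ranks of variable 2: 2, 1, 6, 3, 4, 5
d = r₁ − r₂: 4, 4, -2, 0, -3, -3
d²: 16, 16, 4, 0, 9, 9; Σd² = 54
ρ = 1 − 6·54/(6·35) = 1 − 324/210 = -0.543

-0.543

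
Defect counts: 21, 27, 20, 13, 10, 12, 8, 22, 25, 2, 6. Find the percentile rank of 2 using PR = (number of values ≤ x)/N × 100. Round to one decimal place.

N = 11.
Strictly below 2: 0. Equal to 2: 1.
PR = 1/11 × 100 = 9.1

9.1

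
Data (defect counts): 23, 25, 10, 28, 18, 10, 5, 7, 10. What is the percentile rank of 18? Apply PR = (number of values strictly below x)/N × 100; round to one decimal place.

N = 9.
Strictly below 18: 5. Equal to 18: 1.
PR = 5/9 × 100 = 55.6

55.6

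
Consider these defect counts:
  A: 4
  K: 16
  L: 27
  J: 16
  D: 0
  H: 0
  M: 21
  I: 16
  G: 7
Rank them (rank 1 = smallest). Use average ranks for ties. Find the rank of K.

Sorted (ascending): 0, 0, 4, 7, 16, 16, 16, 21, 27
The 2 values of 0 occupy positions 1–2 → average rank (1+2)/2 = 1.5.
The 3 values of 16 occupy positions 5–7 → average rank 6.
K has value 16 → rank 6.

6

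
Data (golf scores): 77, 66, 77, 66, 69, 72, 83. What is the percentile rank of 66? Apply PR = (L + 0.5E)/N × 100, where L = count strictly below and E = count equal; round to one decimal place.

14.3

N = 7.
Strictly below 66: 0. Equal to 66: 2.
PR = (0 + 0.5·2)/7 × 100 = 14.3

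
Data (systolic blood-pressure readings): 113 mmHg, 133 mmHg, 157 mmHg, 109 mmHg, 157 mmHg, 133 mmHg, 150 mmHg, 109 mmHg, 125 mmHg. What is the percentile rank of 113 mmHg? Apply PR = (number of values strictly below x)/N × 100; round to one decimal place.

22.2

N = 9.
Strictly below 113: 2. Equal to 113: 1.
PR = 2/9 × 100 = 22.2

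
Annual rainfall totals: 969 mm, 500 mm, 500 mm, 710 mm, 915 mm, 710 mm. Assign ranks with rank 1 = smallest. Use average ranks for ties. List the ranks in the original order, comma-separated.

6, 1.5, 1.5, 3.5, 5, 3.5

Sorted (ascending): 500, 500, 710, 710, 915, 969
The 2 values of 500 occupy positions 1–2 → average rank (1+2)/2 = 1.5.
The 2 values of 710 occupy positions 3–4 → average rank (3+4)/2 = 3.5.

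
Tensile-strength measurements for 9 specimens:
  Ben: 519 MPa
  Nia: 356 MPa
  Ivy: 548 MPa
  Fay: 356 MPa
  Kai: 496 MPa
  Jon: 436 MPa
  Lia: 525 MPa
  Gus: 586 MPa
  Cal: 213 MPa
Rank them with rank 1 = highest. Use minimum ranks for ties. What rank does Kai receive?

5

Sorted (descending): 586, 548, 525, 519, 496, 436, 356, 356, 213
The 2 values of 356 occupy positions 7–8 → each gets rank 7.
Kai has value 496 MPa → rank 5.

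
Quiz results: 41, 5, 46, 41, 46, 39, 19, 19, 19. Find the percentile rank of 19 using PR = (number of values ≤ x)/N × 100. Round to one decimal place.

44.4

N = 9.
Strictly below 19: 1. Equal to 19: 3.
PR = 4/9 × 100 = 44.4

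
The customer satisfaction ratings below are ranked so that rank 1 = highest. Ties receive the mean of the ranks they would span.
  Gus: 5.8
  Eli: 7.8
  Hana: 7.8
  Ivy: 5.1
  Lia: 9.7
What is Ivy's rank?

Sorted (descending): 9.7, 7.8, 7.8, 5.8, 5.1
The 2 values of 7.8 occupy positions 2–3 → average rank (2+3)/2 = 2.5.
Ivy has value 5.1 → rank 5.

5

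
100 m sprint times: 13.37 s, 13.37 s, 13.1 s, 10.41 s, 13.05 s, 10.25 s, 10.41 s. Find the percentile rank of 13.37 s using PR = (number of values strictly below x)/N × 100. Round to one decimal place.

N = 7.
Strictly below 13.37: 5. Equal to 13.37: 2.
PR = 5/7 × 100 = 71.4

71.4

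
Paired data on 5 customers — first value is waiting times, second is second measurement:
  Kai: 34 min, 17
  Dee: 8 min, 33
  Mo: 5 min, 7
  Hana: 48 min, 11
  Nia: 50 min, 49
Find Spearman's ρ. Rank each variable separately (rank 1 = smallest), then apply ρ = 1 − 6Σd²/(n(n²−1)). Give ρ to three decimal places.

0.600

Ranks of variable 1: 3, 2, 1, 4, 5
Ranks of variable 2: 3, 4, 1, 2, 5
d = r₁ − r₂: 0, -2, 0, 2, 0
d²: 0, 4, 0, 4, 0; Σd² = 8
ρ = 1 − 6·8/(5·24) = 1 − 48/120 = 0.600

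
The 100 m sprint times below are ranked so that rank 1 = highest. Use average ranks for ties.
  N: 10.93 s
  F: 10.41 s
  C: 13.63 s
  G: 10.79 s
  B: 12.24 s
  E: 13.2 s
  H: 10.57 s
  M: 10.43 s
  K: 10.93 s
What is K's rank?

4.5

Sorted (descending): 13.63, 13.2, 12.24, 10.93, 10.93, 10.79, 10.57, 10.43, 10.41
The 2 values of 10.93 occupy positions 4–5 → average rank (4+5)/2 = 4.5.
K has value 10.93 s → rank 4.5.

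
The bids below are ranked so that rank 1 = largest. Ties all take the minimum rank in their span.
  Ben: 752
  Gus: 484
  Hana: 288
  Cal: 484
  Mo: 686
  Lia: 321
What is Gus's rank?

3

Sorted (descending): 752, 686, 484, 484, 321, 288
The 2 values of 484 occupy positions 3–4 → each gets rank 3.
Gus has value 484 → rank 3.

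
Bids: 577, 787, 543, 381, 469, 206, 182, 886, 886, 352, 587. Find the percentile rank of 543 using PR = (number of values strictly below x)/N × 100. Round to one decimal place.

45.5

N = 11.
Strictly below 543: 5. Equal to 543: 1.
PR = 5/11 × 100 = 45.5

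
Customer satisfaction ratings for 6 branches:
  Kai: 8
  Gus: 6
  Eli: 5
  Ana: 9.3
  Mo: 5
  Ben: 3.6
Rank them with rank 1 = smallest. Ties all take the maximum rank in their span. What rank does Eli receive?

3

Sorted (ascending): 3.6, 5, 5, 6, 8, 9.3
The 2 values of 5 occupy positions 2–3 → each gets rank 3.
Eli has value 5 → rank 3.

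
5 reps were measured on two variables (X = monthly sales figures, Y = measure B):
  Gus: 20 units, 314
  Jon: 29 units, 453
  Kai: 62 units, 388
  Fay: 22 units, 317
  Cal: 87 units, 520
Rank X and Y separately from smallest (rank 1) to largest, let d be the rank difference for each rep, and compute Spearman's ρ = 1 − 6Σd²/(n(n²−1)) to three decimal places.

Ranks of variable 1: 1, 3, 4, 2, 5
Ranks of variable 2: 1, 4, 3, 2, 5
d = r₁ − r₂: 0, -1, 1, 0, 0
d²: 0, 1, 1, 0, 0; Σd² = 2
ρ = 1 − 6·2/(5·24) = 1 − 12/120 = 0.900

0.900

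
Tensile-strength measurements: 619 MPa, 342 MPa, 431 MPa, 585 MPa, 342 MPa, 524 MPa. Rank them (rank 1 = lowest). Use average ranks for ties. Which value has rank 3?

Sorted (ascending): 342, 342, 431, 524, 585, 619
The 2 values of 342 occupy positions 1–2 → average rank (1+2)/2 = 1.5.
Rank 3 → value 431.

431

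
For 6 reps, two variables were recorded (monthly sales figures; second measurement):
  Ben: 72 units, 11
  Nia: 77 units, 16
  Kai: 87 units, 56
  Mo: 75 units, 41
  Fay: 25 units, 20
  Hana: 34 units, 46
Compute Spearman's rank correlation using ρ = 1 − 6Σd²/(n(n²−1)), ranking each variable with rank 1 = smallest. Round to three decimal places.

Ranks of variable 1: 3, 5, 6, 4, 1, 2
Ranks of variable 2: 1, 2, 6, 4, 3, 5
d = r₁ − r₂: 2, 3, 0, 0, -2, -3
d²: 4, 9, 0, 0, 4, 9; Σd² = 26
ρ = 1 − 6·26/(6·35) = 1 − 156/210 = 0.257

0.257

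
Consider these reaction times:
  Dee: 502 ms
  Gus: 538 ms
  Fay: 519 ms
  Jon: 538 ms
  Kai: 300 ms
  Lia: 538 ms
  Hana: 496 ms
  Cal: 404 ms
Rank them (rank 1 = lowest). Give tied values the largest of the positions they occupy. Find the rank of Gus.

Sorted (ascending): 300, 404, 496, 502, 519, 538, 538, 538
The 3 values of 538 occupy positions 6–8 → each gets rank 8.
Gus has value 538 ms → rank 8.

8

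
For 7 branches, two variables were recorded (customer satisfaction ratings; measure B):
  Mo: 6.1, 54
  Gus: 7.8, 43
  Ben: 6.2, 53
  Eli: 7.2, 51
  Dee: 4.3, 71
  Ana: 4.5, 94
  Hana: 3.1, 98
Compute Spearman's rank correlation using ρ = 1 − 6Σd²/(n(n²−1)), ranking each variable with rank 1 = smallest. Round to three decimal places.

Ranks of variable 1: 4, 7, 5, 6, 2, 3, 1
Ranks of variable 2: 4, 1, 3, 2, 5, 6, 7
d = r₁ − r₂: 0, 6, 2, 4, -3, -3, -6
d²: 0, 36, 4, 16, 9, 9, 36; Σd² = 110
ρ = 1 − 6·110/(7·48) = 1 − 660/336 = -0.964

-0.964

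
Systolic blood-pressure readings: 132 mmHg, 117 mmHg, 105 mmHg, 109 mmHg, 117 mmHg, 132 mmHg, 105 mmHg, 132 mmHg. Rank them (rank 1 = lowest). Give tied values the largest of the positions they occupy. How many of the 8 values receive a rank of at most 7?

Sorted (ascending): 105, 105, 109, 117, 117, 132, 132, 132
The 2 values of 105 occupy positions 1–2 → each gets rank 2.
The 2 values of 117 occupy positions 4–5 → each gets rank 5.
The 3 values of 132 occupy positions 6–8 → each gets rank 8.
Ranks ≤ 7: {2, 2, 3, 5, 5} → 5 values.

5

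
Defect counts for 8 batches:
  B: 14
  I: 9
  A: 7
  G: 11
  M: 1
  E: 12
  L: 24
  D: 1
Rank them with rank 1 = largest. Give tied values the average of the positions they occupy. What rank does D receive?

7.5

Sorted (descending): 24, 14, 12, 11, 9, 7, 1, 1
The 2 values of 1 occupy positions 7–8 → average rank (7+8)/2 = 7.5.
D has value 1 → rank 7.5.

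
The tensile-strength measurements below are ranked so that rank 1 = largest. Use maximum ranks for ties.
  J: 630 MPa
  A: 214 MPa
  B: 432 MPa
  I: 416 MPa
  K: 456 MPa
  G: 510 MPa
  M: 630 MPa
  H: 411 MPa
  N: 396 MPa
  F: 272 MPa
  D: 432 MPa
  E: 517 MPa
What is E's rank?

Sorted (descending): 630, 630, 517, 510, 456, 432, 432, 416, 411, 396, 272, 214
The 2 values of 630 occupy positions 1–2 → each gets rank 2.
The 2 values of 432 occupy positions 6–7 → each gets rank 7.
E has value 517 MPa → rank 3.

3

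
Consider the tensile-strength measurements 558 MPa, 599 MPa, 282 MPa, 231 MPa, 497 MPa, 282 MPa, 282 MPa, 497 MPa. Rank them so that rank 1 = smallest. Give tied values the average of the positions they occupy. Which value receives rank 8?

599

Sorted (ascending): 231, 282, 282, 282, 497, 497, 558, 599
The 3 values of 282 occupy positions 2–4 → average rank 3.
The 2 values of 497 occupy positions 5–6 → average rank (5+6)/2 = 5.5.
Rank 8 → value 599.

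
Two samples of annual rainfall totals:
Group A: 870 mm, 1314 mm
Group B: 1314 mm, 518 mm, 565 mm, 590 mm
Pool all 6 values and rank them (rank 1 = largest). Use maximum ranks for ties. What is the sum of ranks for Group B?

Sorted (descending): 1314, 1314, 870, 590, 565, 518
The 2 values of 1314 occupy positions 1–2 → each gets rank 2.
Group B values → pooled ranks: 1314→2, 518→6, 565→5, 590→4
Rank sum = 2 + 6 + 5 + 4 = 17

17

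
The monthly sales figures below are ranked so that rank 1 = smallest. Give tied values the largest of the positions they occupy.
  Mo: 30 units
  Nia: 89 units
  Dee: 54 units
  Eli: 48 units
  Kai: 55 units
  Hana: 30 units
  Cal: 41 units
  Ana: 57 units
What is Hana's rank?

2

Sorted (ascending): 30, 30, 41, 48, 54, 55, 57, 89
The 2 values of 30 occupy positions 1–2 → each gets rank 2.
Hana has value 30 units → rank 2.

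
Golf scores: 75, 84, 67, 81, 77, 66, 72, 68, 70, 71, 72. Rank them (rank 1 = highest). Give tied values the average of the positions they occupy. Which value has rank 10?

67

Sorted (descending): 84, 81, 77, 75, 72, 72, 71, 70, 68, 67, 66
The 2 values of 72 occupy positions 5–6 → average rank (5+6)/2 = 5.5.
Rank 10 → value 67.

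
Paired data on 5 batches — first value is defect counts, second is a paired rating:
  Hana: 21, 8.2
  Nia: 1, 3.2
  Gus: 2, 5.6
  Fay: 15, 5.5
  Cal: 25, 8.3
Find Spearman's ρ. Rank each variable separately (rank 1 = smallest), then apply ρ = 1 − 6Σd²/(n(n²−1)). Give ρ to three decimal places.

0.900

Ranks of variable 1: 4, 1, 2, 3, 5
Ranks of variable 2: 4, 1, 3, 2, 5
d = r₁ − r₂: 0, 0, -1, 1, 0
d²: 0, 0, 1, 1, 0; Σd² = 2
ρ = 1 − 6·2/(5·24) = 1 − 12/120 = 0.900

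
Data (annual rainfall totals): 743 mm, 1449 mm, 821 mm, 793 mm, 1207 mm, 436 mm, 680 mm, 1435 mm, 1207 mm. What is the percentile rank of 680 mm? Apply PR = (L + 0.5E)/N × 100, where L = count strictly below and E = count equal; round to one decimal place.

16.7

N = 9.
Strictly below 680: 1. Equal to 680: 1.
PR = (1 + 0.5·1)/9 × 100 = 16.7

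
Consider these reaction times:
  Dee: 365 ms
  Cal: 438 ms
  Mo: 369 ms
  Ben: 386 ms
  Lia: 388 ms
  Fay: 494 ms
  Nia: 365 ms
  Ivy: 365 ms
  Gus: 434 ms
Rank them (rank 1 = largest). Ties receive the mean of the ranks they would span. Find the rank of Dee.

Sorted (descending): 494, 438, 434, 388, 386, 369, 365, 365, 365
The 3 values of 365 occupy positions 7–9 → average rank 8.
Dee has value 365 ms → rank 8.

8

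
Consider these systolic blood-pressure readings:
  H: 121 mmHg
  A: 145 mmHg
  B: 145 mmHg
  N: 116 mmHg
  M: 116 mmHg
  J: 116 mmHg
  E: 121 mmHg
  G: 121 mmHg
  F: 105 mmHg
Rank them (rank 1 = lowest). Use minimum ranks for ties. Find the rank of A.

8

Sorted (ascending): 105, 116, 116, 116, 121, 121, 121, 145, 145
The 3 values of 116 occupy positions 2–4 → each gets rank 2.
The 3 values of 121 occupy positions 5–7 → each gets rank 5.
The 2 values of 145 occupy positions 8–9 → each gets rank 8.
A has value 145 mmHg → rank 8.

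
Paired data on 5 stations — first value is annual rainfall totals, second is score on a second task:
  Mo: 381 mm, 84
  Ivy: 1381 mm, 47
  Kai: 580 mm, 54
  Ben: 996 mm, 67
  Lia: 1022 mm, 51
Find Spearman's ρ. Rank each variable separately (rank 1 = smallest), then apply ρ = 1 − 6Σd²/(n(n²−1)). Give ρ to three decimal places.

-0.900

Ranks of variable 1: 1, 5, 2, 3, 4
Ranks of variable 2: 5, 1, 3, 4, 2
d = r₁ − r₂: -4, 4, -1, -1, 2
d²: 16, 16, 1, 1, 4; Σd² = 38
ρ = 1 − 6·38/(5·24) = 1 − 228/120 = -0.900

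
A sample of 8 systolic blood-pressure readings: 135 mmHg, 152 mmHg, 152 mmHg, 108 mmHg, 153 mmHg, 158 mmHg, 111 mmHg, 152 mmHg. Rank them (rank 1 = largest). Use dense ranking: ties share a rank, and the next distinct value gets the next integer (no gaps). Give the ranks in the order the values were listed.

Sorted (descending): 158, 153, 152, 152, 152, 135, 111, 108
The 3 values of 152 share dense rank 3.
Remaining distinct values take the next consecutive integers.

4, 3, 3, 6, 2, 1, 5, 3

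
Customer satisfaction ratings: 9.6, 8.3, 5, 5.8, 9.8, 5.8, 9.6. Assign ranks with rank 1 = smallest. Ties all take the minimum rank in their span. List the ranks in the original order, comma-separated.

5, 4, 1, 2, 7, 2, 5

Sorted (ascending): 5, 5.8, 5.8, 8.3, 9.6, 9.6, 9.8
The 2 values of 5.8 occupy positions 2–3 → each gets rank 2.
The 2 values of 9.6 occupy positions 5–6 → each gets rank 5.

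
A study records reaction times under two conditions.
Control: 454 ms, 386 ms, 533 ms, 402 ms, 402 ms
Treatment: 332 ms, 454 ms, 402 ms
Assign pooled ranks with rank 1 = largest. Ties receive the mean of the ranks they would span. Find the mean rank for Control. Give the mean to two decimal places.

4.10

Sorted (descending): 533, 454, 454, 402, 402, 402, 386, 332
The 2 values of 454 occupy positions 2–3 → average rank (2+3)/2 = 2.5.
The 3 values of 402 occupy positions 4–6 → average rank 5.
Control values → pooled ranks: 454→2.5, 386→7, 533→1, 402→5, 402→5
Mean rank = (2.5 + 7 + 1 + 5 + 5) / 5 = 4.10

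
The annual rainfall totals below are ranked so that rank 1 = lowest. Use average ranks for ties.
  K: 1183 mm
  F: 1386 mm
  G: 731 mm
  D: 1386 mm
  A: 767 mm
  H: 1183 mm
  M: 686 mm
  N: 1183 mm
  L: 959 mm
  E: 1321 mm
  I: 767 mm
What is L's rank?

Sorted (ascending): 686, 731, 767, 767, 959, 1183, 1183, 1183, 1321, 1386, 1386
The 2 values of 767 occupy positions 3–4 → average rank (3+4)/2 = 3.5.
The 3 values of 1183 occupy positions 6–8 → average rank 7.
The 2 values of 1386 occupy positions 10–11 → average rank (10+11)/2 = 10.5.
L has value 959 mm → rank 5.

5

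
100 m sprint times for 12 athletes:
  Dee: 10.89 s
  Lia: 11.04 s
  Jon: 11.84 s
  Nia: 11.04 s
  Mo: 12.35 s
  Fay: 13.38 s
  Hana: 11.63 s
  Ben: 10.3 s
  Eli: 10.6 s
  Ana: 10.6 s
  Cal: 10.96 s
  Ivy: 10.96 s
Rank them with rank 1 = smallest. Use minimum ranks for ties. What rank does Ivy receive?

Sorted (ascending): 10.3, 10.6, 10.6, 10.89, 10.96, 10.96, 11.04, 11.04, 11.63, 11.84, 12.35, 13.38
The 2 values of 10.6 occupy positions 2–3 → each gets rank 2.
The 2 values of 10.96 occupy positions 5–6 → each gets rank 5.
The 2 values of 11.04 occupy positions 7–8 → each gets rank 7.
Ivy has value 10.96 s → rank 5.

5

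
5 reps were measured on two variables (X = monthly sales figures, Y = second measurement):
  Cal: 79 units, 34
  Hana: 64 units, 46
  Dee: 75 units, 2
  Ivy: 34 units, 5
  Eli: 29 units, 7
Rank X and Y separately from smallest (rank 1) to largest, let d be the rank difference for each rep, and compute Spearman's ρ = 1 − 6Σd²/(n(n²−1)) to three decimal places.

Ranks of variable 1: 5, 3, 4, 2, 1
Ranks of variable 2: 4, 5, 1, 2, 3
d = r₁ − r₂: 1, -2, 3, 0, -2
d²: 1, 4, 9, 0, 4; Σd² = 18
ρ = 1 − 6·18/(5·24) = 1 − 108/120 = 0.100

0.100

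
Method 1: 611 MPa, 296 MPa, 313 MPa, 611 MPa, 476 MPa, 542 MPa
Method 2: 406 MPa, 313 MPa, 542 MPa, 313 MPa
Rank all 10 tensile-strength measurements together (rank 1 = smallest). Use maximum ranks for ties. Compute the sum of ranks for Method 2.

Sorted (ascending): 296, 313, 313, 313, 406, 476, 542, 542, 611, 611
The 3 values of 313 occupy positions 2–4 → each gets rank 4.
The 2 values of 542 occupy positions 7–8 → each gets rank 8.
The 2 values of 611 occupy positions 9–10 → each gets rank 10.
Method 2 values → pooled ranks: 406→5, 313→4, 542→8, 313→4
Rank sum = 5 + 4 + 8 + 4 = 21

21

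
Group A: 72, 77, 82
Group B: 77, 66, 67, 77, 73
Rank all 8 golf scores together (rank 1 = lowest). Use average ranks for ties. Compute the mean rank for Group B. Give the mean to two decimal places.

3.80

Sorted (ascending): 66, 67, 72, 73, 77, 77, 77, 82
The 3 values of 77 occupy positions 5–7 → average rank 6.
Group B values → pooled ranks: 77→6, 66→1, 67→2, 77→6, 73→4
Mean rank = (6 + 1 + 2 + 6 + 4) / 5 = 3.80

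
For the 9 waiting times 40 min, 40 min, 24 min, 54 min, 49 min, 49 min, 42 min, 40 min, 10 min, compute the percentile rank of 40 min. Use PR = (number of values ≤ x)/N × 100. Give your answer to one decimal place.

55.6

N = 9.
Strictly below 40: 2. Equal to 40: 3.
PR = 5/9 × 100 = 55.6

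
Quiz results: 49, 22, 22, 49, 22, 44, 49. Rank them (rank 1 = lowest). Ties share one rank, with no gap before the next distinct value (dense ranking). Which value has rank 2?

Sorted (ascending): 22, 22, 22, 44, 49, 49, 49
The 3 values of 22 share dense rank 1.
The 3 values of 49 share dense rank 3.
Remaining distinct values take the next consecutive integers.
Rank 2 → value 44.

44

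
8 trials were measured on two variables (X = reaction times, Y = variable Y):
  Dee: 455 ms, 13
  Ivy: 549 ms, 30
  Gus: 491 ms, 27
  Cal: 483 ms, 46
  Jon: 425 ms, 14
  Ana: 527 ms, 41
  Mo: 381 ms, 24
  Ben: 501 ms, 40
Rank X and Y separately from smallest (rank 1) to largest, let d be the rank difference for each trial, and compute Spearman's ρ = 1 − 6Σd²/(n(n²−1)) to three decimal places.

Ranks of variable 1: 3, 8, 5, 4, 2, 7, 1, 6
Ranks of variable 2: 1, 5, 4, 8, 2, 7, 3, 6
d = r₁ − r₂: 2, 3, 1, -4, 0, 0, -2, 0
d²: 4, 9, 1, 16, 0, 0, 4, 0; Σd² = 34
ρ = 1 − 6·34/(8·63) = 1 − 204/504 = 0.595

0.595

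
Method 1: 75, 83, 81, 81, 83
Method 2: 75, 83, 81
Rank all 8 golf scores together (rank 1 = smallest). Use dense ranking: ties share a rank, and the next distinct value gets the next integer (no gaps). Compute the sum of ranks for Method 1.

Sorted (ascending): 75, 75, 81, 81, 81, 83, 83, 83
The 2 values of 75 share dense rank 1.
The 3 values of 81 share dense rank 2.
The 3 values of 83 share dense rank 3.
Method 1 values → pooled ranks: 75→1, 83→3, 81→2, 81→2, 83→3
Rank sum = 1 + 3 + 2 + 2 + 3 = 11

11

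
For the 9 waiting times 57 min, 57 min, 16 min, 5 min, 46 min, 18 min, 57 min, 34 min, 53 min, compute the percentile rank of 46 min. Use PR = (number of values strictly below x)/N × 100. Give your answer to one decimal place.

44.4

N = 9.
Strictly below 46: 4. Equal to 46: 1.
PR = 4/9 × 100 = 44.4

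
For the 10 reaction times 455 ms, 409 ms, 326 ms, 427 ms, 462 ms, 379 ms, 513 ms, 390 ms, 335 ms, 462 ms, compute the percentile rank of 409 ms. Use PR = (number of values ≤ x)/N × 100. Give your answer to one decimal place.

N = 10.
Strictly below 409: 4. Equal to 409: 1.
PR = 5/10 × 100 = 50.0

50.0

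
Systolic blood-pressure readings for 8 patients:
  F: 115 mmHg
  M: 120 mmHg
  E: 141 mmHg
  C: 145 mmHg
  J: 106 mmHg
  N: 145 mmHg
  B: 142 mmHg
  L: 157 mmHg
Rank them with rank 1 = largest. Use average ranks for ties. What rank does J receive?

8

Sorted (descending): 157, 145, 145, 142, 141, 120, 115, 106
The 2 values of 145 occupy positions 2–3 → average rank (2+3)/2 = 2.5.
J has value 106 mmHg → rank 8.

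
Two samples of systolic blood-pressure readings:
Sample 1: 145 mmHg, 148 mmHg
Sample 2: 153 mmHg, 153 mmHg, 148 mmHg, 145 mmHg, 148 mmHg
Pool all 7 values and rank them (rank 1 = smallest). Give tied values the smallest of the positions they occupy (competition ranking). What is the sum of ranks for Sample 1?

Sorted (ascending): 145, 145, 148, 148, 148, 153, 153
The 2 values of 145 occupy positions 1–2 → each gets rank 1.
The 3 values of 148 occupy positions 3–5 → each gets rank 3.
The 2 values of 153 occupy positions 6–7 → each gets rank 6.
Sample 1 values → pooled ranks: 145→1, 148→3
Rank sum = 1 + 3 = 4

4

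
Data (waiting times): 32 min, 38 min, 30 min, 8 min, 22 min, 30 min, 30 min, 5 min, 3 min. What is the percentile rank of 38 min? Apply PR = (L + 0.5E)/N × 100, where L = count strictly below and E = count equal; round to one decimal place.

N = 9.
Strictly below 38: 8. Equal to 38: 1.
PR = (8 + 0.5·1)/9 × 100 = 94.4

94.4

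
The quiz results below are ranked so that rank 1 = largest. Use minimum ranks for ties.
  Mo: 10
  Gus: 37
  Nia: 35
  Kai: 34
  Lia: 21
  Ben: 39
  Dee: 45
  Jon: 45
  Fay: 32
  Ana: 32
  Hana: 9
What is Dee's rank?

Sorted (descending): 45, 45, 39, 37, 35, 34, 32, 32, 21, 10, 9
The 2 values of 45 occupy positions 1–2 → each gets rank 1.
The 2 values of 32 occupy positions 7–8 → each gets rank 7.
Dee has value 45 → rank 1.

1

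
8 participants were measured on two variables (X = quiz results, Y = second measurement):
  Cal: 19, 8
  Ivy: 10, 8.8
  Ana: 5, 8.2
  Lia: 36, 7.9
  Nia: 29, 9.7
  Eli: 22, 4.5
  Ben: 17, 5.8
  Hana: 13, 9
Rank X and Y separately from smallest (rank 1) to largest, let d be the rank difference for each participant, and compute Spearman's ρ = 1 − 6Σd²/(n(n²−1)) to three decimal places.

Ranks of variable 1: 5, 2, 1, 8, 7, 6, 4, 3
Ranks of variable 2: 4, 6, 5, 3, 8, 1, 2, 7
d = r₁ − r₂: 1, -4, -4, 5, -1, 5, 2, -4
d²: 1, 16, 16, 25, 1, 25, 4, 16; Σd² = 104
ρ = 1 − 6·104/(8·63) = 1 − 624/504 = -0.238

-0.238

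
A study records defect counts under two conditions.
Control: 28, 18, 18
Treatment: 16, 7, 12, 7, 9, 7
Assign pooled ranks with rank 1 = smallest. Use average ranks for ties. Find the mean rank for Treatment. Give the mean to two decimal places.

3.50

Sorted (ascending): 7, 7, 7, 9, 12, 16, 18, 18, 28
The 3 values of 7 occupy positions 1–3 → average rank 2.
The 2 values of 18 occupy positions 7–8 → average rank (7+8)/2 = 7.5.
Treatment values → pooled ranks: 16→6, 7→2, 12→5, 7→2, 9→4, 7→2
Mean rank = (6 + 2 + 5 + 2 + 4 + 2) / 6 = 3.50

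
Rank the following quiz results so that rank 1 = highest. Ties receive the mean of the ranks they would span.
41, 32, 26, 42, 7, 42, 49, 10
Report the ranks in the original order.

4, 5, 6, 2.5, 8, 2.5, 1, 7

Sorted (descending): 49, 42, 42, 41, 32, 26, 10, 7
The 2 values of 42 occupy positions 2–3 → average rank (2+3)/2 = 2.5.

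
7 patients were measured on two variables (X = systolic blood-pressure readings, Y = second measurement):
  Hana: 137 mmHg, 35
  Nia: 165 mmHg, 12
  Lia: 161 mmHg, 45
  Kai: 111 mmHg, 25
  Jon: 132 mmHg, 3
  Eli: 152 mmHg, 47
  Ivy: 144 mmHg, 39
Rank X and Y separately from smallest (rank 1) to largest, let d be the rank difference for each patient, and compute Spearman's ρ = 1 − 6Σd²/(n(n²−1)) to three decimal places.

Ranks of variable 1: 3, 7, 6, 1, 2, 5, 4
Ranks of variable 2: 4, 2, 6, 3, 1, 7, 5
d = r₁ − r₂: -1, 5, 0, -2, 1, -2, -1
d²: 1, 25, 0, 4, 1, 4, 1; Σd² = 36
ρ = 1 − 6·36/(7·48) = 1 − 216/336 = 0.357

0.357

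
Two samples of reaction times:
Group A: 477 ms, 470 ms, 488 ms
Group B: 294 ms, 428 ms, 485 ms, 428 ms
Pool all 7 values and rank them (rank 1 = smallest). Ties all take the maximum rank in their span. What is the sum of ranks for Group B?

13

Sorted (ascending): 294, 428, 428, 470, 477, 485, 488
The 2 values of 428 occupy positions 2–3 → each gets rank 3.
Group B values → pooled ranks: 294→1, 428→3, 485→6, 428→3
Rank sum = 1 + 3 + 6 + 3 = 13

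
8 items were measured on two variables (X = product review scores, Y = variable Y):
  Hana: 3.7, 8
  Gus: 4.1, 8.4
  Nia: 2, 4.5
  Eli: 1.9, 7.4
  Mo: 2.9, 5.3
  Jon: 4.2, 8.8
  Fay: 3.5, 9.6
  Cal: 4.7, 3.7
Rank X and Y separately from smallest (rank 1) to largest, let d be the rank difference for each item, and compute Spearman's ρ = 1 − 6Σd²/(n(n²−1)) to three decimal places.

0.119

Ranks of variable 1: 5, 6, 2, 1, 3, 7, 4, 8
Ranks of variable 2: 5, 6, 2, 4, 3, 7, 8, 1
d = r₁ − r₂: 0, 0, 0, -3, 0, 0, -4, 7
d²: 0, 0, 0, 9, 0, 0, 16, 49; Σd² = 74
ρ = 1 − 6·74/(8·63) = 1 − 444/504 = 0.119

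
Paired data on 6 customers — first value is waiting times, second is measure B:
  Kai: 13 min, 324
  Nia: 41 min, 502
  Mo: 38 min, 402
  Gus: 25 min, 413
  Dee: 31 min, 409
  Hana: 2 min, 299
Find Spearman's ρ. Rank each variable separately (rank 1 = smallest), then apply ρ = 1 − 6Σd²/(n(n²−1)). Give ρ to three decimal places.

Ranks of variable 1: 2, 6, 5, 3, 4, 1
Ranks of variable 2: 2, 6, 3, 5, 4, 1
d = r₁ − r₂: 0, 0, 2, -2, 0, 0
d²: 0, 0, 4, 4, 0, 0; Σd² = 8
ρ = 1 − 6·8/(6·35) = 1 − 48/210 = 0.771

0.771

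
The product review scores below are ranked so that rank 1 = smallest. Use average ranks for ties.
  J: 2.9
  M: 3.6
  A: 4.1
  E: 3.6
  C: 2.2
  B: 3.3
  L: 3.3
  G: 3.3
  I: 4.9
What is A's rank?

8

Sorted (ascending): 2.2, 2.9, 3.3, 3.3, 3.3, 3.6, 3.6, 4.1, 4.9
The 3 values of 3.3 occupy positions 3–5 → average rank 4.
The 2 values of 3.6 occupy positions 6–7 → average rank (6+7)/2 = 6.5.
A has value 4.1 → rank 8.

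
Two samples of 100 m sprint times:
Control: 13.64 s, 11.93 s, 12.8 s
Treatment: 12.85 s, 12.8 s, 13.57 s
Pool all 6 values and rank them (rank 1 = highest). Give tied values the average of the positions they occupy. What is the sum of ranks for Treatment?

Sorted (descending): 13.64, 13.57, 12.85, 12.8, 12.8, 11.93
The 2 values of 12.8 occupy positions 4–5 → average rank (4+5)/2 = 4.5.
Treatment values → pooled ranks: 12.85→3, 12.8→4.5, 13.57→2
Rank sum = 3 + 4.5 + 2 = 9.5

9.5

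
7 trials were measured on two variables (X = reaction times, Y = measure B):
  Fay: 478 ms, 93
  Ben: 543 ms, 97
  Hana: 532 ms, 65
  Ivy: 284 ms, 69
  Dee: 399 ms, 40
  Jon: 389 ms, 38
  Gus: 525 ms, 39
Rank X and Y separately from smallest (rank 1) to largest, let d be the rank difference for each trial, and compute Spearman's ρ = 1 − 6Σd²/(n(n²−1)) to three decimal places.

Ranks of variable 1: 4, 7, 6, 1, 3, 2, 5
Ranks of variable 2: 6, 7, 4, 5, 3, 1, 2
d = r₁ − r₂: -2, 0, 2, -4, 0, 1, 3
d²: 4, 0, 4, 16, 0, 1, 9; Σd² = 34
ρ = 1 − 6·34/(7·48) = 1 − 204/336 = 0.393

0.393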